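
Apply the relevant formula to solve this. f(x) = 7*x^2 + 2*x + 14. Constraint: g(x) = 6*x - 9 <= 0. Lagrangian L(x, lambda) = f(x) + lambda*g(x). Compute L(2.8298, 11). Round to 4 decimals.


Step 1: Evaluate f(x).
f(2.8298) = 7*2.8298^2 + 2*2.8298 + 14 = 75.714
Step 2: Evaluate g(x).
g(2.8298) = 6*2.8298 - 9 = 7.9788
Step 3: Compute Lagrangian.
L = 75.714 + 11*7.9788 = 163.4808


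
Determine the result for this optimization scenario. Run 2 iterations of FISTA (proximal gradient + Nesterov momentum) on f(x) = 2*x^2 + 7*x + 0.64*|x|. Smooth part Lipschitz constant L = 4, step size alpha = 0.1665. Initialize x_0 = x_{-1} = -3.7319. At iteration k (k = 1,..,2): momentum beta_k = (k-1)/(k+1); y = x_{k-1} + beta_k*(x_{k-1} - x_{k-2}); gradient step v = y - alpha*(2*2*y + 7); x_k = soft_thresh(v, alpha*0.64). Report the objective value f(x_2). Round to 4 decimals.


FISTA on f(x) = 2*x^2 + 7*x + 0.64*|x|
L = 4, alpha = 0.1665
Iteration 1: beta = 0.0, y = -3.7319 + 0.0*(-3.7319 + 3.7319) = -3.7319
  grad(y) = -7.9276, v = y - alpha*grad = -2.412
  prox(v) = soft_thresh(-2.412, 0.1066) = -2.3054
Iteration 2: beta = 0.3333, y = -2.3054 + 0.3333*(-2.3054 + 3.7319) = -1.8299
  grad(y) = -0.3196, v = y - alpha*grad = -1.7767
  prox(v) = soft_thresh(-1.7767, 0.1066) = -1.6701
f(x_2) = 2*(-1.6701)^2 + 7*(-1.6701) + 0.64*|-1.6701| = -5.0434


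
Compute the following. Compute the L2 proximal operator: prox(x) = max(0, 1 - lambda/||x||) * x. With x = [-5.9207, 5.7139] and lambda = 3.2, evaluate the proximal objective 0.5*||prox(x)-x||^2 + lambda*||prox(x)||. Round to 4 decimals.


Step 1: Compute ||x||.
||x|| = 8.2282
Step 2: Compute scaling factor.
scale = max(0, 1 - 3.2/8.2282) = 0.6111
Step 3: prox(x) = [-3.6181, 3.4917]
||prox(x)|| = 5.0282
Step 4: Proximal objective.
0.5*||prox-x||^2 = 5.12
lambda*||prox|| = 16.0902
Total = 21.2103


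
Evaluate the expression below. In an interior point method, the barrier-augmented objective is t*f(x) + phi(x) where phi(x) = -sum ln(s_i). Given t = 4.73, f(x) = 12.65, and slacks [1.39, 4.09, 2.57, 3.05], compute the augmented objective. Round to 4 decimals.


Step 1: Compute log-barrier.
ln values: [0.3293, 1.4085, 0.9439, 1.1151]
phi = -(0.3293 + 1.4085 + 0.9439 + 1.1151) = -3.7969
Step 2: Compute augmented objective.
t*f(x) = 4.73*12.65 = 59.8345
Total = 59.8345 - 3.7969 = 56.0376


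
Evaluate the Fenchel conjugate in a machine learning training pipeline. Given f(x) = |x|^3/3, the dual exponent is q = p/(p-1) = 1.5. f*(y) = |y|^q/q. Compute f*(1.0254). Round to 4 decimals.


The conjugate exponent q satisfies 1/p + 1/q = 1.
p = 3, so q = 3/(3 - 1) = 1.5
|y|^q = 1.0254^1.5 = 1.0383
f*(1.0254) = 1.0383 / 1.5 = 0.6922


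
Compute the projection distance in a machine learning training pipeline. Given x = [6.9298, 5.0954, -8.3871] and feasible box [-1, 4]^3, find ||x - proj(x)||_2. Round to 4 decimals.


Project each component onto [-1, 4].
clip(6.9298) = 4.0, clip(5.0954) = 4.0, clip(-8.3871) = -1.0
Projection = [4.0, 4.0, -1.0]
Squared diffs: [8.5837, 1.1999, 54.5692]
Distance = sqrt(64.3528) = 8.022


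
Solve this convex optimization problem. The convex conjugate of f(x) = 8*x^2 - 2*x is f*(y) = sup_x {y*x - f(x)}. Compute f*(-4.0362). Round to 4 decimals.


f*(y) = sup_x {y*x - a*x^2 - b*x} = sup_x {(y-b)*x - a*x^2}
FOC: (y - b) - 2a*x = 0 => x* = (y - b)/(2a)
x* = (-4.0362 + 2)/(2*8) = -0.1273
f*(-4.0362) = (y-b)^2/(4a) = (-4.0362 + 2)^2/(4*8)
= 4.1461/32 = 0.1296


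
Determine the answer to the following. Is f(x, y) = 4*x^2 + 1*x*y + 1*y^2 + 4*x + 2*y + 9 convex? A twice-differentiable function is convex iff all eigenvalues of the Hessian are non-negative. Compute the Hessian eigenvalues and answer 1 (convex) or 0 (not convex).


The Hessian of f(x,y) = 4*x^2 + 1*x*y + 1*y^2 + 4*x + 2*y + 9 is:
H = [[8, 1], [1, 2]]
Trace = 8 + 2 = 10
Determinant = 8*2 - (1)^2 = 15
Discriminant = (10)^2 - 4*15 = 40.0
Eigenvalues: lambda_1 = 1.8377, lambda_2 = 8.1623
The function is convex.

1


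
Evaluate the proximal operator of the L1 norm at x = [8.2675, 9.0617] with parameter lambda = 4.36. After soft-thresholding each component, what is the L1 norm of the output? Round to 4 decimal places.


Soft-thresholding with lambda = 4.36:
prox(8.2675) = sign(8.2675)*max(|8.2675| - 4.36, 0) = 3.9075
prox(9.0617) = sign(9.0617)*max(|9.0617| - 4.36, 0) = 4.7017
prox(x) = [3.9075, 4.7017]
||prox(x)||_1 = 3.9075 + 4.7017 = 8.6092


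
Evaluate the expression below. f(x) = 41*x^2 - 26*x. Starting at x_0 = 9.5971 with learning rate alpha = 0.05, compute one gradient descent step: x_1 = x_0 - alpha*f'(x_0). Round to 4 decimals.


We compute the gradient at x_0 and apply the update.
f'(x) = 82*x - 26
f'(9.5971) = 82*9.5971 - 26 = 760.9622
x_1 = 9.5971 - 0.05*760.9622 = -28.451


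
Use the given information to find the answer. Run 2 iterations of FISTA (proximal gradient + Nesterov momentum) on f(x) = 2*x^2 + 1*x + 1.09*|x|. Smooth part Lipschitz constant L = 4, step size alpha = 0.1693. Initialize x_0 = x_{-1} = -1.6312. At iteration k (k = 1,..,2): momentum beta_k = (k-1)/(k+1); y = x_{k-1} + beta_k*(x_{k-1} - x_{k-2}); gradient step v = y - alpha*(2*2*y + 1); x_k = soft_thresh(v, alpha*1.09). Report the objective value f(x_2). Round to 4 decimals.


FISTA on f(x) = 2*x^2 + 1*x + 1.09*|x|
L = 4, alpha = 0.1693
Iteration 1: beta = 0.0, y = -1.6312 + 0.0*(-1.6312 + 1.6312) = -1.6312
  grad(y) = -5.5248, v = y - alpha*grad = -0.6959
  prox(v) = soft_thresh(-0.6959, 0.1845) = -0.5113
Iteration 2: beta = 0.3333, y = -0.5113 + 0.3333*(-0.5113 + 1.6312) = -0.138
  grad(y) = 0.4479, v = y - alpha*grad = -0.2139
  prox(v) = soft_thresh(-0.2139, 0.1845) = -0.0293
f(x_2) = 2*(-0.0293)^2 + 1*(-0.0293) + 1.09*|-0.0293| = 0.0044


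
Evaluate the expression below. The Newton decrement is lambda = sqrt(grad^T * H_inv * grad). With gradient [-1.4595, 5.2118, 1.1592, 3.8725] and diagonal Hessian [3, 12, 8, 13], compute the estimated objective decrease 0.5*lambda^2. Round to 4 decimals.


Step 1: H is diagonal, so H^(-1) * g = [-0.4865, 0.4343, 0.1449, 0.2979].
Step 2: g^T H^(-1) g = sum_i g_i^2 / H_ii
  = (-1.4595)^2/3 + (5.2118)^2/12 + (1.1592)^2/8 + (3.8725)^2/13
  = 0.71 + 2.2636 + 0.168 + 1.1536 = 4.2951
Step 3: Objective decrease = 0.5 * g^T H^(-1) g = 2.1476


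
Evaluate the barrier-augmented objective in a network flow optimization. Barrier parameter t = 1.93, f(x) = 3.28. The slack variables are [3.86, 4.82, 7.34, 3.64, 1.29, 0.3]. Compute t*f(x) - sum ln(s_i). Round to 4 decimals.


Step 1: Compute log-barrier.
ln values: [1.3507, 1.5728, 1.9933, 1.292, 0.2546, -1.204]
phi = -(1.3507 + 1.5728 + 1.9933 + 1.292 + 0.2546 - 1.204) = -5.2594
Step 2: Compute augmented objective.
t*f(x) = 1.93*3.28 = 6.3304
Total = 6.3304 - 5.2594 = 1.071


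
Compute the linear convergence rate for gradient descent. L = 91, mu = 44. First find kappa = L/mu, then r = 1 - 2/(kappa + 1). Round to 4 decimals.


Step 1: Compute the condition number.
kappa = L/mu = 91/44 = 2.0682
Step 2: Compute the convergence rate.
r = 1 - 2/(kappa + 1) = 1 - 2*mu/(L + mu) = (L - mu)/(L + mu) = 47/135 = 0.3481


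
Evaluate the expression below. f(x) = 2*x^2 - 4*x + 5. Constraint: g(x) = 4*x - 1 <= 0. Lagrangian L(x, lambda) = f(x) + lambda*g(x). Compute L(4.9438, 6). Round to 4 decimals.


Step 1: Evaluate f(x).
f(4.9438) = 2*4.9438^2 - 4*4.9438 + 5 = 34.1071
Step 2: Evaluate g(x).
g(4.9438) = 4*4.9438 - 1 = 18.7752
Step 3: Compute Lagrangian.
L = 34.1071 + 6*18.7752 = 146.7583


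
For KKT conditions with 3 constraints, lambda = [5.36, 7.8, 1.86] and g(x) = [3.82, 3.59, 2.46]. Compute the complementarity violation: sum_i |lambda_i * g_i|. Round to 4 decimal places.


KKT complementary slackness check:
lambda_1 * g_1 = 5.36 * 3.82 = 20.4752
lambda_2 * g_2 = 7.8 * 3.59 = 28.002
lambda_3 * g_3 = 1.86 * 2.46 = 4.5756
Total violation = 20.4752 + 28.002 + 4.5756 = 53.0528


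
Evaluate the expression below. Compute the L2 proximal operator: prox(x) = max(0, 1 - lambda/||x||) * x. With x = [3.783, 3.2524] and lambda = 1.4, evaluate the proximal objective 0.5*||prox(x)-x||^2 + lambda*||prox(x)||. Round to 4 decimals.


Step 1: Compute ||x||.
||x|| = 4.9889
Step 2: Compute scaling factor.
scale = max(0, 1 - 1.4/4.9889) = 0.7194
Step 3: prox(x) = [2.7214, 2.3397]
||prox(x)|| = 3.5889
Step 4: Proximal objective.
0.5*||prox-x||^2 = 0.98
lambda*||prox|| = 5.0245
Total = 6.0045


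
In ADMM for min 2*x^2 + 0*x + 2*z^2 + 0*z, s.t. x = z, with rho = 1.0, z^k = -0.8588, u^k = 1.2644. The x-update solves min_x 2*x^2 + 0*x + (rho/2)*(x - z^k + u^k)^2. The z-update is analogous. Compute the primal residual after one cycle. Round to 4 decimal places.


ADMM iteration with rho = 1.0, z^k = -0.8588, u^k = 1.2644
Step 1: x-update.
Minimize 2*x^2 + 0*x + (1.0/2)*(x + 0.8588 + 1.2644)^2
FOC: (2*2 + 1.0)*x = 0 + 1.0*(-0.8588 - 1.2644)
x^{k+1} = -0.4246
Step 2: z-update.
Minimize 2*z^2 + 0*z + (1.0/2)*(-0.4246 - z + 1.2644)^2
FOC: (2*2 + 1.0)*z = 0 + 1.0*(-0.4246 + 1.2644)
z^{k+1} = 0.168
Step 3: u-update.
u^{k+1} = 1.2644 - 0.4246 - 0.168 = 0.6718
Step 4: Primal residual = |-0.4246 - 0.168| = 0.5926


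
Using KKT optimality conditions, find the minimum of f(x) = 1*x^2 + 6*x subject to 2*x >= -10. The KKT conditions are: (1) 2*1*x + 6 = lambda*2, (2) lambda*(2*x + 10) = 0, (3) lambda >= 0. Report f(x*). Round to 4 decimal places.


Step 1: Try lambda = 0 (constraint inactive).
Stationarity: 2*1*x + 6 = 0
x* = -6/(2*1) = -3.0
Check constraint: 2*-3.0 = -6.0 >= -10 -- satisfied.
Step 2: Compute optimal value.
f(x*) = 1*(-3.0)^2 + 6*(-3.0) = -9.0


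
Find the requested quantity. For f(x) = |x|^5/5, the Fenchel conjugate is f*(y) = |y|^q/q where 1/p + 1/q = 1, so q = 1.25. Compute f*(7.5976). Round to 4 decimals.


The conjugate exponent q satisfies 1/p + 1/q = 1.
p = 5, so q = 5/(5 - 1) = 1.25
|y|^q = 7.5976^1.25 = 12.6138
f*(7.5976) = 12.6138 / 1.25 = 10.091


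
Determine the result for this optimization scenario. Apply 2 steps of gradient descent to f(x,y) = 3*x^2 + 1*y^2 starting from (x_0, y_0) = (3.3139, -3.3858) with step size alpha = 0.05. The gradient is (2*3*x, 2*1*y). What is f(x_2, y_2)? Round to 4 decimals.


Gradient descent on f(x,y) = 3*x^2 + 1*y^2.
Starting point: (3.3139, -3.3858), alpha = 0.05
Step 1: grad_x = 2*3*3.3139 = 19.8834, grad_y = 2*1*-3.3858 = -6.7716
  x_1 = 3.3139 - 0.05*19.8834 = 2.3197
  y_1 = -3.3858 - 0.05*-6.7716 = -3.0472
Step 2: grad_x = 2*3*2.3197 = 13.9184, grad_y = 2*1*-3.0472 = -6.0944
  x_2 = 2.3197 - 0.05*13.9184 = 1.6238
  y_2 = -3.0472 - 0.05*-6.0944 = -2.7425
f(1.6238, -2.7425) = 3*1.6238^2 + 1*(-2.7425)^2 = 15.4316


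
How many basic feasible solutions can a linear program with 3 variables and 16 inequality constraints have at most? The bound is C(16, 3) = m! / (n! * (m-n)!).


Each vertex corresponds to some choice of n active constraints out of m, so the number of vertices is at most C(m, n) = m! / (n!(m-n)!).
m = 16, n = 3
Numerator: 16 * 15 * 14
Denominator: 3! = 6
C(16, 3) = 560


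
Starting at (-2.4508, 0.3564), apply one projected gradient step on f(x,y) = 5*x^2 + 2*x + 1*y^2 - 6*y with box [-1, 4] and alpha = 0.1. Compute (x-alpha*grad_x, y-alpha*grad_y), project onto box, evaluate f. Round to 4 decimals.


Step 1: Compute gradient at (-2.4508, 0.3564).
grad_x = 2*5*-2.4508 + 2 = -22.508
grad_y = 2*1*0.3564 - 6 = -5.2872
Step 2: Gradient step.
x_raw = -2.4508 - 0.1*-22.508 = -0.2
y_raw = 0.3564 - 0.1*-5.2872 = 0.8851
Step 3: Project onto [-1, 4].
x_proj = clip(-0.2) = -0.2
y_proj = clip(0.8851) = 0.8851
Step 4: Evaluate f.
f(-0.2, 0.8851) = -4.7273


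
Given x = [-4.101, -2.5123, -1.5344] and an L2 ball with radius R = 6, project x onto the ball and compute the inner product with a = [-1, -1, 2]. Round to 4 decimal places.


Step 1: Compute ||x|| (intermediates to 6 decimals).
||x|| = sqrt((-4.101)^2 + (-2.5123)^2 + (-1.5344)^2) = 5.048191
Step 2: Project.
Since ||x|| <= R, proj = x (no scaling needed).
proj(x) = [-4.101, -2.5123, -1.5344]
Step 3: Dot product.
a^T * proj(x) = -1*(-4.101) - 1*(-2.5123) + 2*(-1.5344) = 3.5445


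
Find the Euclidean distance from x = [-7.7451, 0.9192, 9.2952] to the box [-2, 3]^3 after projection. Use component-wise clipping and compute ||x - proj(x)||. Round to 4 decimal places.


Project each component onto [-2, 3].
clip(-7.7451) = -2.0, clip(0.9192) = 0.9192, clip(9.2952) = 3.0
Projection = [-2.0, 0.9192, 3.0]
Squared diffs: [33.0062, 0.0, 39.6295]
Distance = sqrt(72.6357) = 8.5227


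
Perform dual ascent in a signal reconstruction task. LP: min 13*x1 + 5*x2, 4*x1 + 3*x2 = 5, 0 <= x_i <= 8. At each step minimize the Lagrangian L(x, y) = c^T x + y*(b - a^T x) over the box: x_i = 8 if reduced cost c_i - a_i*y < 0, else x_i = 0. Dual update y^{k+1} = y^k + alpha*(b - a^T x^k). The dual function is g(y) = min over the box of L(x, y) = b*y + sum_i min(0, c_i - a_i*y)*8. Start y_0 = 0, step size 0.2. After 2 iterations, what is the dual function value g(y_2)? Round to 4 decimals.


Dual ascent for LP: min 13*x1 + 5*x2, 4*x1 + 3*x2 = 5, 0 <= x_i <= 8
Step 1: y^k = 0.0, reduced costs: (13.0, 5.0)
  x^k = (0.0, 0.0), subgradient = b - a^T x = 5.0
  y^{k+1} = 0.0 + 0.2*5.0 = 1.0
Step 2: y^k = 1.0, reduced costs: (9.0, 2.0)
  x^k = (0.0, 0.0), subgradient = b - a^T x = 5.0
  y^{k+1} = 1.0 + 0.2*5.0 = 2.0
Dual objective at y_2 = 2.0: reduced costs (5.0, -1.0), box minimizer x = (0.0, 8.0)
g(y_2) = b*y + (c1 - a1*y)*x1 + (c2 - a2*y)*x2 = 5*2.0 + 5.0*0.0 + (-1.0)*8.0 = 10.0 + 0.0 - 8.0 = 2.0


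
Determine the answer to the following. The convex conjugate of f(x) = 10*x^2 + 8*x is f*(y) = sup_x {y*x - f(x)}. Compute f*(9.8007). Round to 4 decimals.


f*(y) = sup_x {y*x - a*x^2 - b*x} = sup_x {(y-b)*x - a*x^2}
FOC: (y - b) - 2a*x = 0 => x* = (y - b)/(2a)
x* = (9.8007 - 8)/(2*10) = 0.09
f*(9.8007) = (y-b)^2/(4a) = (9.8007 - 8)^2/(4*10)
= 3.2425/40 = 0.0811


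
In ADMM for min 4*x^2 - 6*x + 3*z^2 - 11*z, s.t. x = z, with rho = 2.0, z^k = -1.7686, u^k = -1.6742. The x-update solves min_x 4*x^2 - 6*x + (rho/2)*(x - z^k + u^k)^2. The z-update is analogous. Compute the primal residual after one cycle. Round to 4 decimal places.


ADMM iteration with rho = 2.0, z^k = -1.7686, u^k = -1.6742
Step 1: x-update.
Minimize 4*x^2 - 6*x + (2.0/2)*(x + 1.7686 - 1.6742)^2
FOC: (2*4 + 2.0)*x = 6 + 2.0*(-1.7686 + 1.6742)
x^{k+1} = 0.5811
Step 2: z-update.
Minimize 3*z^2 - 11*z + (2.0/2)*(0.5811 - z - 1.6742)^2
FOC: (2*3 + 2.0)*z = 11 + 2.0*(0.5811 - 1.6742)
z^{k+1} = 1.1017
Step 3: u-update.
u^{k+1} = -1.6742 + 0.5811 - 1.1017 = -2.1948
Step 4: Primal residual = |0.5811 - 1.1017| = 0.5206


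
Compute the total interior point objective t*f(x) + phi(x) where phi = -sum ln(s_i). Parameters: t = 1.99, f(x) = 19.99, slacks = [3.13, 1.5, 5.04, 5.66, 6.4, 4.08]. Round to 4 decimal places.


Step 1: Compute log-barrier.
ln values: [1.141, 0.4055, 1.6174, 1.7334, 1.8563, 1.4061]
phi = -(1.141 + 0.4055 + 1.6174 + 1.7334 + 1.8563 + 1.4061) = -8.1597
Step 2: Compute augmented objective.
t*f(x) = 1.99*19.99 = 39.7801
Total = 39.7801 - 8.1597 = 31.6204


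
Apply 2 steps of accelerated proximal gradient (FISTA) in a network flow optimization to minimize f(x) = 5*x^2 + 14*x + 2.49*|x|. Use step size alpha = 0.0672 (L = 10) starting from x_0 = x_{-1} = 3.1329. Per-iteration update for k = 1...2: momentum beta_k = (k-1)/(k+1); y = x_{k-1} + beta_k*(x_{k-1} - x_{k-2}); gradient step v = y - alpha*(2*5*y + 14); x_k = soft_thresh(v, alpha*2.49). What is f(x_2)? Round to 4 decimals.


FISTA on f(x) = 5*x^2 + 14*x + 2.49*|x|
L = 10, alpha = 0.0672
Iteration 1: beta = 0.0, y = 3.1329 + 0.0*(3.1329 - 3.1329) = 3.1329
  grad(y) = 45.329, v = y - alpha*grad = 0.0868
  prox(v) = soft_thresh(0.0868, 0.1673) = 0.0
Iteration 2: beta = 0.3333, y = 0.0 + 0.3333*(0.0 - 3.1329) = -1.0443
  grad(y) = 3.557, v = y - alpha*grad = -1.2833
  prox(v) = soft_thresh(-1.2833, 0.1673) = -1.116
f(x_2) = 5*(-1.116)^2 + 14*(-1.116) + 2.49*|-1.116| = -6.6179


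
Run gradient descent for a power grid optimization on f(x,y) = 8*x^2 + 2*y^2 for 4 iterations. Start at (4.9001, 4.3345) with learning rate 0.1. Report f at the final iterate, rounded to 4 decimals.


Gradient descent on f(x,y) = 8*x^2 + 2*y^2.
Starting point: (4.9001, 4.3345), alpha = 0.1
Step 1: grad_x = 2*8*4.9001 = 78.4016, grad_y = 2*2*4.3345 = 17.338
  x_1 = 4.9001 - 0.1*78.4016 = -2.9401
  y_1 = 4.3345 - 0.1*17.338 = 2.6007
Step 2: grad_x = 2*8*-2.9401 = -47.041, grad_y = 2*2*2.6007 = 10.4028
  x_2 = -2.9401 - 0.1*-47.041 = 1.764
  y_2 = 2.6007 - 0.1*10.4028 = 1.5604
Step 3: grad_x = 2*8*1.764 = 28.2246, grad_y = 2*2*1.5604 = 6.2417
  x_3 = 1.764 - 0.1*28.2246 = -1.0584
  y_3 = 1.5604 - 0.1*6.2417 = 0.9363
Step 4: grad_x = 2*8*-1.0584 = -16.9347, grad_y = 2*2*0.9363 = 3.745
  x_4 = -1.0584 - 0.1*-16.9347 = 0.6351
  y_4 = 0.9363 - 0.1*3.745 = 0.5618
f(0.6351, 0.5618) = 8*0.6351^2 + 2*0.5618^2 = 3.8575


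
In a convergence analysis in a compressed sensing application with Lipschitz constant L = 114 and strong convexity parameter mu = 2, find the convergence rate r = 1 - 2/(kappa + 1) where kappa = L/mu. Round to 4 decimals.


Step 1: Compute the condition number.
kappa = L/mu = 114/2 = 57.0
Step 2: Compute the convergence rate.
r = 1 - 2/(kappa + 1) = 1 - 2*mu/(L + mu) = (L - mu)/(L + mu) = 112/116 = 0.9655


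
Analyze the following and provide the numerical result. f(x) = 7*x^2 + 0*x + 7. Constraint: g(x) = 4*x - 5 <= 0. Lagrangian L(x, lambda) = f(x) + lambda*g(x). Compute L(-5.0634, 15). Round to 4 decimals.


Step 1: Evaluate f(x).
f(-5.0634) = 7*(-5.0634)^2 + 0*(-5.0634) + 7 = 186.4661
Step 2: Evaluate g(x).
g(-5.0634) = 4*-5.0634 - 5 = -25.2536
Step 3: Compute Lagrangian.
L = 186.4661 + 15*-25.2536 = -192.3379


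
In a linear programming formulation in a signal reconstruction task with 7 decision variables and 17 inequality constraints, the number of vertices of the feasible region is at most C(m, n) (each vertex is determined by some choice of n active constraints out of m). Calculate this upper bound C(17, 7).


Each vertex corresponds to some choice of n active constraints out of m, so the number of vertices is at most C(m, n) = m! / (n!(m-n)!).
m = 17, n = 7
Numerator: 17 * 16 * 15 * 14 * 13 * 12 * 11
Denominator: 7! = 5040
C(17, 7) = 19448


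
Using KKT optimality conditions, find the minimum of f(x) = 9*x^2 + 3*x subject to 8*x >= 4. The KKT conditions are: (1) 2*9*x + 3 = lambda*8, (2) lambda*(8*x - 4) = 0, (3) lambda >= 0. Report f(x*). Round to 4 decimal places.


Step 1: Try lambda = 0 (constraint inactive).
x_unc = -3/(2*9) = -0.1667
Check: 8*-0.1667 = -1.3336 < 4 -- violated!
Step 2: Constraint must be active: 8*x = 4
x* = 4/8 = 0.5
lambda = (2*9*0.5 + 3)/8 = 1.5
Step 3: Compute optimal value.
f(x*) = 9*0.5^2 + 3*0.5 = 3.75


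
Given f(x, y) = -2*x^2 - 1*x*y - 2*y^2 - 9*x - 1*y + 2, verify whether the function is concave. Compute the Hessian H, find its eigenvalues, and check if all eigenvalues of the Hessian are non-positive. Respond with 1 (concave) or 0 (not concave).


The Hessian of f(x,y) = -2*x^2 - 1*x*y - 2*y^2 - 9*x - 1*y + 2 is:
H = [[-4, -1], [-1, -4]]
Trace = -4 - 4 = -8
Determinant = -4*-4 - (-1)^2 = 15
Discriminant = (-8)^2 - 4*15 = 4.0
Eigenvalues: lambda_1 = -5.0, lambda_2 = -3.0
The function is concave.

1


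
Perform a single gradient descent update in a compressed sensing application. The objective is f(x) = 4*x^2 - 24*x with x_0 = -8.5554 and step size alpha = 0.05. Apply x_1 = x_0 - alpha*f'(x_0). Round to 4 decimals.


We compute the gradient at x_0 and apply the update.
f'(x) = 8*x - 24
f'(-8.5554) = 8*-8.5554 - 24 = -92.4432
x_1 = -8.5554 - 0.05*-92.4432 = -3.9332


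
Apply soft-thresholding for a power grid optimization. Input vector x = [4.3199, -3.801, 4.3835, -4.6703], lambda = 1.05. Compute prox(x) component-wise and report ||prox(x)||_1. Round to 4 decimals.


Soft-thresholding with lambda = 1.05:
prox(4.3199) = sign(4.3199)*max(|4.3199| - 1.05, 0) = 3.2699
prox(-3.801) = sign(-3.801)*max(|-3.801| - 1.05, 0) = -2.751
prox(4.3835) = sign(4.3835)*max(|4.3835| - 1.05, 0) = 3.3335
prox(-4.6703) = sign(-4.6703)*max(|-4.6703| - 1.05, 0) = -3.6203
prox(x) = [3.2699, -2.751, 3.3335, -3.6203]
||prox(x)||_1 = 3.2699 + 2.751 + 3.3335 + 3.6203 = 12.9747


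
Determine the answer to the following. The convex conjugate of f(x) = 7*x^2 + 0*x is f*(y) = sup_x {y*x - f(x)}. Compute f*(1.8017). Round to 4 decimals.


f*(y) = sup_x {y*x - a*x^2 - b*x} = sup_x {(y-b)*x - a*x^2}
FOC: (y - b) - 2a*x = 0 => x* = (y - b)/(2a)
x* = (1.8017 - 0)/(2*7) = 0.1287
f*(1.8017) = (y-b)^2/(4a) = (1.8017 - 0)^2/(4*7)
= 3.2461/28 = 0.1159


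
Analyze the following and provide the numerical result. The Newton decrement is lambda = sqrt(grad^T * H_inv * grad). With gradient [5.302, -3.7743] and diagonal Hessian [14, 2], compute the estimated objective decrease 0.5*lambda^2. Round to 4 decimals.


Step 1: H is diagonal, so H^(-1) * g = [0.3787, -1.8872].
Step 2: g^T H^(-1) g = sum_i g_i^2 / H_ii
  = (5.302)^2/14 + (-3.7743)^2/2
  = 2.0079 + 7.1227 = 9.1306
Step 3: Objective decrease = 0.5 * g^T H^(-1) g = 4.5653


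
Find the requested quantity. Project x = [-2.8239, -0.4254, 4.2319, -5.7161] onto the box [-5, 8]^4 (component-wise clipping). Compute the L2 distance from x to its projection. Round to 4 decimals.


Project each component onto [-5, 8].
clip(-2.8239) = -2.8239, clip(-0.4254) = -0.4254, clip(4.2319) = 4.2319, clip(-5.7161) = -5.0
Projection = [-2.8239, -0.4254, 4.2319, -5.0]
Squared diffs: [0.0, 0.0, 0.0, 0.5128]
Distance = sqrt(0.5128) = 0.7161


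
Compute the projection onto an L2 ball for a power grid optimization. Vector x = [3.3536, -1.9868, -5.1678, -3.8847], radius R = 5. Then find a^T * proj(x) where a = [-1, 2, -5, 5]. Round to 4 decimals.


Step 1: Compute ||x|| (intermediates to 6 decimals).
||x|| = sqrt(3.3536^2 + (-1.9868)^2 + (-5.1678)^2 + (-3.8847)^2) = 7.549242
Step 2: Project.
Since ||x|| > R, scale = R/||x|| = 5/7.549242 = 0.662318, proj(x) = scale * x
proj(x) = [2.22115, -1.315893, -3.422727, -2.572907]
Step 3: Dot product.
a^T * proj(x) = -1*2.22115 + 2*(-1.315893) - 5*(-3.422727) + 5*(-2.572907) = -0.6038


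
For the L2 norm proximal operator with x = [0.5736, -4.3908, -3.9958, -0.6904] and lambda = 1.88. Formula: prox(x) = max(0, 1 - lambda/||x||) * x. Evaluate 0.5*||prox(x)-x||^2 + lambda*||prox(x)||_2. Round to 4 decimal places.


Step 1: Compute ||x||.
||x|| = 6.0043
Step 2: Compute scaling factor.
scale = max(0, 1 - 1.88/6.0043) = 0.6869
Step 3: prox(x) = [0.394, -3.016, -2.7447, -0.4742]
||prox(x)|| = 4.1243
Step 4: Proximal objective.
0.5*||prox-x||^2 = 1.7672
lambda*||prox|| = 7.7537
Total = 9.5208


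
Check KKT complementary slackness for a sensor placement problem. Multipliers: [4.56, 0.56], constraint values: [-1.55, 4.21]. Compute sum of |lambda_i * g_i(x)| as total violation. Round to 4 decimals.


KKT complementary slackness check:
lambda_1 * g_1 = 4.56 * -1.55 = -7.068
lambda_2 * g_2 = 0.56 * 4.21 = 2.3576
Total violation = 7.068 + 2.3576 = 9.4256


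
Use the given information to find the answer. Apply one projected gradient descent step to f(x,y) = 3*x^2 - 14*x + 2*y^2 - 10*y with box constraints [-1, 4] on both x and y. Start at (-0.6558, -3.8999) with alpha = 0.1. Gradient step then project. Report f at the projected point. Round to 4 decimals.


Step 1: Compute gradient at (-0.6558, -3.8999).
grad_x = 2*3*-0.6558 - 14 = -17.9348
grad_y = 2*2*-3.8999 - 10 = -25.5996
Step 2: Gradient step.
x_raw = -0.6558 - 0.1*-17.9348 = 1.1377
y_raw = -3.8999 - 0.1*-25.5996 = -1.3399
Step 3: Project onto [-1, 4].
x_proj = clip(1.1377) = 1.1377
y_proj = clip(-1.3399) = -1.0
Step 4: Evaluate f.
f(1.1377, -1.0) = -0.0446


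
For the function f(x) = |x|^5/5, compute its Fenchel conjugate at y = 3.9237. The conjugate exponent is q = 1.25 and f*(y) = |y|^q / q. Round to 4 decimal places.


The conjugate exponent q satisfies 1/p + 1/q = 1.
p = 5, so q = 5/(5 - 1) = 1.25
|y|^q = 3.9237^1.25 = 5.5223
f*(3.9237) = 5.5223 / 1.25 = 4.4178


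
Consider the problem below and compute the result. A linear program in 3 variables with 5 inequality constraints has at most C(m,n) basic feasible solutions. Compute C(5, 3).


Each vertex corresponds to some choice of n active constraints out of m, so the number of vertices is at most C(m, n) = m! / (n!(m-n)!).
m = 5, n = 3
Numerator: 5 * 4 * 3
Denominator: 3! = 6
C(5, 3) = 10


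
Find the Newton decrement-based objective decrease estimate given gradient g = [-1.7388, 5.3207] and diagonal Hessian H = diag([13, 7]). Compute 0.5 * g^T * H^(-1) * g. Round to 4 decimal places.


Step 1: H is diagonal, so H^(-1) * g = [-0.1338, 0.7601].
Step 2: g^T H^(-1) g = sum_i g_i^2 / H_ii
  = (-1.7388)^2/13 + (5.3207)^2/7
  = 0.2326 + 4.0443 = 4.2768
Step 3: Objective decrease = 0.5 * g^T H^(-1) g = 2.1384


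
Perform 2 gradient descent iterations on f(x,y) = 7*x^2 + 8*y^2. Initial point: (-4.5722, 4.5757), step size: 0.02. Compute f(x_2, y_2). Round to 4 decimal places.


Gradient descent on f(x,y) = 7*x^2 + 8*y^2.
Starting point: (-4.5722, 4.5757), alpha = 0.02
Step 1: grad_x = 2*7*-4.5722 = -64.0108, grad_y = 2*8*4.5757 = 73.2112
  x_1 = -4.5722 - 0.02*-64.0108 = -3.292
  y_1 = 4.5757 - 0.02*73.2112 = 3.1115
Step 2: grad_x = 2*7*-3.292 = -46.0878, grad_y = 2*8*3.1115 = 49.7836
  x_2 = -3.292 - 0.02*-46.0878 = -2.3702
  y_2 = 3.1115 - 0.02*49.7836 = 2.1158
f(-2.3702, 2.1158) = 7*(-2.3702)^2 + 8*2.1158^2 = 75.1389


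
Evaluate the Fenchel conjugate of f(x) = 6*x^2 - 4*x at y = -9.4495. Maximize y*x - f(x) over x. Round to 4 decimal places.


f*(y) = sup_x {y*x - a*x^2 - b*x} = sup_x {(y-b)*x - a*x^2}
FOC: (y - b) - 2a*x = 0 => x* = (y - b)/(2a)
x* = (-9.4495 + 4)/(2*6) = -0.4541
f*(-9.4495) = (y-b)^2/(4a) = (-9.4495 + 4)^2/(4*6)
= 29.6971/24 = 1.2374


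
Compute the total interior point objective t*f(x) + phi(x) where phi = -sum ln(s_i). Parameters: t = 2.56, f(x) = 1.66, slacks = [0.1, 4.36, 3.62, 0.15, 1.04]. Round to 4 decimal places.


Step 1: Compute log-barrier.
ln values: [-2.3026, 1.4725, 1.2865, -1.8971, 0.0392]
phi = -(-2.3026 + 1.4725 + 1.2865 - 1.8971 + 0.0392) = 1.4015
Step 2: Compute augmented objective.
t*f(x) = 2.56*1.66 = 4.2496
Total = 4.2496 + 1.4015 = 5.6511


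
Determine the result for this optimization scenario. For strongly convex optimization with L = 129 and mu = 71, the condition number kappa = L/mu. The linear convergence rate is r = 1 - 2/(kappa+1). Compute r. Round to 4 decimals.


Step 1: Compute the condition number.
kappa = L/mu = 129/71 = 1.8169
Step 2: Compute the convergence rate.
r = 1 - 2/(kappa + 1) = 1 - 2*mu/(L + mu) = (L - mu)/(L + mu) = 58/200 = 0.29


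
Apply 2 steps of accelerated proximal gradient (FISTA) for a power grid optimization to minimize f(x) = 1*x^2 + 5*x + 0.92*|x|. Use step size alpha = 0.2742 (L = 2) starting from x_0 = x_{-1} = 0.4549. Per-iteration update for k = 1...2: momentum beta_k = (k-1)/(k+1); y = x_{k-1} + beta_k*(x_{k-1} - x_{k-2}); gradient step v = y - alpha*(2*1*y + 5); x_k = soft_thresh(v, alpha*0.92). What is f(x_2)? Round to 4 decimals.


FISTA on f(x) = 1*x^2 + 5*x + 0.92*|x|
L = 2, alpha = 0.2742
Iteration 1: beta = 0.0, y = 0.4549 + 0.0*(0.4549 - 0.4549) = 0.4549
  grad(y) = 5.9098, v = y - alpha*grad = -1.1656
  prox(v) = soft_thresh(-1.1656, 0.2523) = -0.9133
Iteration 2: beta = 0.3333, y = -0.9133 + 0.3333*(-0.9133 - 0.4549) = -1.3694
  grad(y) = 2.2613, v = y - alpha*grad = -1.9894
  prox(v) = soft_thresh(-1.9894, 0.2523) = -1.7371
f(x_2) = 1*(-1.7371)^2 + 5*(-1.7371) + 0.92*|-1.7371| = -4.0699


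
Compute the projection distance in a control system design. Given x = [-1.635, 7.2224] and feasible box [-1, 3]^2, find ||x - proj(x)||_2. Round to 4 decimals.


Project each component onto [-1, 3].
clip(-1.635) = -1.0, clip(7.2224) = 3.0
Projection = [-1.0, 3.0]
Squared diffs: [0.4032, 17.8287]
Distance = sqrt(18.2319) = 4.2699


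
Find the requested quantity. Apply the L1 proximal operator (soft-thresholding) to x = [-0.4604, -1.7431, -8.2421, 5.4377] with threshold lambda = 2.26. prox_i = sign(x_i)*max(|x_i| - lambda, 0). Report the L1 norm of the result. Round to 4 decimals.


Soft-thresholding with lambda = 2.26:
prox(-0.4604) = sign(-0.4604)*max(|-0.4604| - 2.26, 0) = 0.0
prox(-1.7431) = sign(-1.7431)*max(|-1.7431| - 2.26, 0) = 0.0
prox(-8.2421) = sign(-8.2421)*max(|-8.2421| - 2.26, 0) = -5.9821
prox(5.4377) = sign(5.4377)*max(|5.4377| - 2.26, 0) = 3.1777
prox(x) = [0.0, 0.0, -5.9821, 3.1777]
||prox(x)||_1 = 0.0 + 0.0 + 5.9821 + 3.1777 = 9.1598


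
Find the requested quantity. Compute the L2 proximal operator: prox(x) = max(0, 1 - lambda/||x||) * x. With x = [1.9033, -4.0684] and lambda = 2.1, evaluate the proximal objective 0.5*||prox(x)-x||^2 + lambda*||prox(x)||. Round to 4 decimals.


Step 1: Compute ||x||.
||x|| = 4.4916
Step 2: Compute scaling factor.
scale = max(0, 1 - 2.1/4.4916) = 0.5325
Step 3: prox(x) = [1.0134, -2.1663]
||prox(x)|| = 2.3916
Step 4: Proximal objective.
0.5*||prox-x||^2 = 2.205
lambda*||prox|| = 5.0224
Total = 7.2274


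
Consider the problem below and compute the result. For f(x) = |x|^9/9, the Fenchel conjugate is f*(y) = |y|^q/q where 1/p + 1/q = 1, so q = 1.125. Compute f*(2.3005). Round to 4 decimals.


The conjugate exponent q satisfies 1/p + 1/q = 1.
p = 9, so q = 9/(9 - 1) = 1.125
|y|^q = 2.3005^1.125 = 2.553
f*(2.3005) = 2.553 / 1.125 = 2.2693


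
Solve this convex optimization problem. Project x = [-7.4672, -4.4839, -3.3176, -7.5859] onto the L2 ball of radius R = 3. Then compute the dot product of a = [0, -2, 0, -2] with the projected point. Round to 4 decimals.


Step 1: Compute ||x|| (intermediates to 6 decimals).
||x|| = sqrt((-7.4672)^2 + (-4.4839)^2 + (-3.3176)^2 + (-7.5859)^2) = 12.017353
Step 2: Project.
Since ||x|| > R, scale = R/||x|| = 3/12.017353 = 0.249639, proj(x) = scale * x
proj(x) = [-1.864104, -1.119356, -0.828202, -1.893736]
Step 3: Dot product.
a^T * proj(x) = 0*(-1.864104) - 2*(-1.119356) + 0*(-0.828202) - 2*(-1.893736) = 6.0262


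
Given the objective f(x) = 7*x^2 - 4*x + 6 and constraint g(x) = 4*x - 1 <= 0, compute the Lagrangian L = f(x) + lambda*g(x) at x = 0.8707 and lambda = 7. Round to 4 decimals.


Step 1: Evaluate f(x).
f(0.8707) = 7*0.8707^2 - 4*0.8707 + 6 = 7.824
Step 2: Evaluate g(x).
g(0.8707) = 4*0.8707 - 1 = 2.4828
Step 3: Compute Lagrangian.
L = 7.824 + 7*2.4828 = 25.2036


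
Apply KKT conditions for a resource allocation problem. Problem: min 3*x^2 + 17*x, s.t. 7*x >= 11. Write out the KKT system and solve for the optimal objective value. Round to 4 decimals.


Step 1: Try lambda = 0 (constraint inactive).
x_unc = -17/(2*3) = -2.8333
Check: 7*-2.8333 = -19.8331 < 11 -- violated!
Step 2: Constraint must be active: 7*x = 11
x* = 11/7 = 1.5714 (rounded; the exact value 11/7 is used below)
lambda = (2*3*(11/7) + 17)/7 = 3.7755
Step 3: Compute optimal value.
f(x*) = 3*(11/7)^2 + 17*(11/7) = 34.1224


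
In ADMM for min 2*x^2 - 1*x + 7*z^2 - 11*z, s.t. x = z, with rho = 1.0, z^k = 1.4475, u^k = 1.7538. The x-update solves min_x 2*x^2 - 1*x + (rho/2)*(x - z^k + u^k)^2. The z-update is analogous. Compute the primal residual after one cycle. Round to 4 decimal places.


ADMM iteration with rho = 1.0, z^k = 1.4475, u^k = 1.7538
Step 1: x-update.
Minimize 2*x^2 - 1*x + (1.0/2)*(x - 1.4475 + 1.7538)^2
FOC: (2*2 + 1.0)*x = 1 + 1.0*(1.4475 - 1.7538)
x^{k+1} = 0.1387
Step 2: z-update.
Minimize 7*z^2 - 11*z + (1.0/2)*(0.1387 - z + 1.7538)^2
FOC: (2*7 + 1.0)*z = 11 + 1.0*(0.1387 + 1.7538)
z^{k+1} = 0.8595
Step 3: u-update.
u^{k+1} = 1.7538 + 0.1387 - 0.8595 = 1.033
Step 4: Primal residual = |0.1387 - 0.8595| = 0.7208


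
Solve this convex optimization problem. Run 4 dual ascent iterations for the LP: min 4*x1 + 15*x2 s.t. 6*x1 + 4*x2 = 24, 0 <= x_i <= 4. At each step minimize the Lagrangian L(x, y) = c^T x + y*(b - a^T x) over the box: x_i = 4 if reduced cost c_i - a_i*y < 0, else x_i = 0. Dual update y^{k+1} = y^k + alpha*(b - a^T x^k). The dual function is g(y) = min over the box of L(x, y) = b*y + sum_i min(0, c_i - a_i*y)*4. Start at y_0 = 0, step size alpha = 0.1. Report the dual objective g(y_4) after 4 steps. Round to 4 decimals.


Dual ascent for LP: min 4*x1 + 15*x2, 6*x1 + 4*x2 = 24, 0 <= x_i <= 4
Step 1: y^k = 0.0, reduced costs: (4.0, 15.0)
  x^k = (0.0, 0.0), subgradient = b - a^T x = 24.0
  y^{k+1} = 0.0 + 0.1*24.0 = 2.4
Step 2: y^k = 2.4, reduced costs: (-10.4, 5.4)
  x^k = (4.0, 0.0), subgradient = b - a^T x = 0.0
  y^{k+1} = 2.4 + 0.1*0.0 = 2.4
Step 3: y^k = 2.4, reduced costs: (-10.4, 5.4)
  x^k = (4.0, 0.0), subgradient = b - a^T x = 0.0
  y^{k+1} = 2.4 + 0.1*0.0 = 2.4
Step 4: y^k = 2.4, reduced costs: (-10.4, 5.4)
  x^k = (4.0, 0.0), subgradient = b - a^T x = 0.0
  y^{k+1} = 2.4 + 0.1*0.0 = 2.4
Dual objective at y_4 = 2.4: reduced costs (-10.4, 5.4), box minimizer x = (4.0, 0.0)
g(y_4) = b*y + (c1 - a1*y)*x1 + (c2 - a2*y)*x2 = 24*2.4 + (-10.4)*4.0 + 5.4*0.0 = 57.6 - 41.6 + 0.0 = 16.0


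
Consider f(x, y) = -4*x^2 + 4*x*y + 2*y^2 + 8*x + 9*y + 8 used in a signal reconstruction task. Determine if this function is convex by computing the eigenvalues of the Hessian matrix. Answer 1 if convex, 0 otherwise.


The Hessian of f(x,y) = -4*x^2 + 4*x*y + 2*y^2 + 8*x + 9*y + 8 is:
H = [[-8, 4], [4, 4]]
Trace = -8 + 4 = -4
Determinant = -8*4 - (4)^2 = -48
Discriminant = (-4)^2 - 4*-48 = 208.0
Eigenvalues: lambda_1 = -9.2111, lambda_2 = 5.2111
The function is not convex.

0


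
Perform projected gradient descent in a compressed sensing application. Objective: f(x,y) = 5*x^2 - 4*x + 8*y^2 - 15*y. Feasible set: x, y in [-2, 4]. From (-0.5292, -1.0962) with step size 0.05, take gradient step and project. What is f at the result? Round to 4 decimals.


Step 1: Compute gradient at (-0.5292, -1.0962).
grad_x = 2*5*-0.5292 - 4 = -9.292
grad_y = 2*8*-1.0962 - 15 = -32.5392
Step 2: Gradient step.
x_raw = -0.5292 - 0.05*-9.292 = -0.0646
y_raw = -1.0962 - 0.05*-32.5392 = 0.5308
Step 3: Project onto [-2, 4].
x_proj = clip(-0.0646) = -0.0646
y_proj = clip(0.5308) = 0.5308
Step 4: Evaluate f.
f(-0.0646, 0.5308) = -5.4285


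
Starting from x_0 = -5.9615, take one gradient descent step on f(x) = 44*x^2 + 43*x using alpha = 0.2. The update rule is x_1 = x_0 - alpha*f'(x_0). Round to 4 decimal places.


We compute the gradient at x_0 and apply the update.
f'(x) = 88*x + 43
f'(-5.9615) = 88*-5.9615 + 43 = -481.612
x_1 = -5.9615 - 0.2*-481.612 = 90.3609


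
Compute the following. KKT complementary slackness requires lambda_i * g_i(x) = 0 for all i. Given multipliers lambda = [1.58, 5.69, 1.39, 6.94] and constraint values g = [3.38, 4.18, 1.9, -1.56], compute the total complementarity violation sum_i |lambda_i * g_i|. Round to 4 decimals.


KKT complementary slackness check:
lambda_1 * g_1 = 1.58 * 3.38 = 5.3404
lambda_2 * g_2 = 5.69 * 4.18 = 23.7842
lambda_3 * g_3 = 1.39 * 1.9 = 2.641
lambda_4 * g_4 = 6.94 * -1.56 = -10.8264
Total violation = 5.3404 + 23.7842 + 2.641 + 10.8264 = 42.592


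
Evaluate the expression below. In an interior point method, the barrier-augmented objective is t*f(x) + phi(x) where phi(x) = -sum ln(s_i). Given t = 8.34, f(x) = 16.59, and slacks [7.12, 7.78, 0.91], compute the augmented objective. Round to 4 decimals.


Step 1: Compute log-barrier.
ln values: [1.9629, 2.0516, -0.0943]
phi = -(1.9629 + 2.0516 - 0.0943) = -3.9202
Step 2: Compute augmented objective.
t*f(x) = 8.34*16.59 = 138.3606
Total = 138.3606 - 3.9202 = 134.4404


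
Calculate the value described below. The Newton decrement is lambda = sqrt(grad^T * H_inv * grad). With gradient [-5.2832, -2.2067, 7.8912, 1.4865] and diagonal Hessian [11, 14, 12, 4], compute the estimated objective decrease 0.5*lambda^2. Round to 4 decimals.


Step 1: H is diagonal, so H^(-1) * g = [-0.4803, -0.1576, 0.6576, 0.3716].
Step 2: g^T H^(-1) g = sum_i g_i^2 / H_ii
  = (-5.2832)^2/11 + (-2.2067)^2/14 + (7.8912)^2/12 + (1.4865)^2/4
  = 2.5375 + 0.3478 + 5.1893 + 0.5524 = 8.627
Step 3: Objective decrease = 0.5 * g^T H^(-1) g = 4.3135


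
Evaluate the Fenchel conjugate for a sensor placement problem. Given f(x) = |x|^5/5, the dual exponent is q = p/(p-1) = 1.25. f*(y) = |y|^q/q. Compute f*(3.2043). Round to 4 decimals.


The conjugate exponent q satisfies 1/p + 1/q = 1.
p = 5, so q = 5/(5 - 1) = 1.25
|y|^q = 3.2043^1.25 = 4.2871
f*(3.2043) = 4.2871 / 1.25 = 3.4297


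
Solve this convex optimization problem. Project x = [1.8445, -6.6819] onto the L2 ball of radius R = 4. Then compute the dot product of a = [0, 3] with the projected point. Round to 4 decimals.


Step 1: Compute ||x|| (intermediates to 6 decimals).
||x|| = sqrt(1.8445^2 + (-6.6819)^2) = 6.931808
Step 2: Project.
Since ||x|| > R, scale = R/||x|| = 4/6.931808 = 0.57705, proj(x) = scale * x
proj(x) = [1.064369, -3.85579]
Step 3: Dot product.
a^T * proj(x) = 0*1.064369 + 3*(-3.85579) = -11.5674


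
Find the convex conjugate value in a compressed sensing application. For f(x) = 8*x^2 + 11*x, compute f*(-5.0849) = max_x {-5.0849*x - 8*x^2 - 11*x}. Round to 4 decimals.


f*(y) = sup_x {y*x - a*x^2 - b*x} = sup_x {(y-b)*x - a*x^2}
FOC: (y - b) - 2a*x = 0 => x* = (y - b)/(2a)
x* = (-5.0849 - 11)/(2*8) = -1.0053
f*(-5.0849) = (y-b)^2/(4a) = (-5.0849 - 11)^2/(4*8)
= 258.724/32 = 8.0851


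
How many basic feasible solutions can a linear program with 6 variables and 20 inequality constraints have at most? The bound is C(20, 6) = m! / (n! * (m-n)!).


Each vertex corresponds to some choice of n active constraints out of m, so the number of vertices is at most C(m, n) = m! / (n!(m-n)!).
m = 20, n = 6
Numerator: 20 * 19 * 18 * 17 * 16 * 15
Denominator: 6! = 720
C(20, 6) = 38760


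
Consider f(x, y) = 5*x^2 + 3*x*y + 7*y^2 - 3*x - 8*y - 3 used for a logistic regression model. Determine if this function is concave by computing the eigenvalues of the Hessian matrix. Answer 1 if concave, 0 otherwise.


The Hessian of f(x,y) = 5*x^2 + 3*x*y + 7*y^2 - 3*x - 8*y - 3 is:
H = [[10, 3], [3, 14]]
Trace = 10 + 14 = 24
Determinant = 10*14 - (3)^2 = 131
Discriminant = (24)^2 - 4*131 = 52.0
Eigenvalues: lambda_1 = 8.3944, lambda_2 = 15.6056
The function is not concave.

0


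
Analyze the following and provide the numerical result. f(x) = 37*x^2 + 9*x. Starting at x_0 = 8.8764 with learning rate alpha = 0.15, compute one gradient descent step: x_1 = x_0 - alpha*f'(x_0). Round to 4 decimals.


We compute the gradient at x_0 and apply the update.
f'(x) = 74*x + 9
f'(8.8764) = 74*8.8764 + 9 = 665.8536
x_1 = 8.8764 - 0.15*665.8536 = -91.0016


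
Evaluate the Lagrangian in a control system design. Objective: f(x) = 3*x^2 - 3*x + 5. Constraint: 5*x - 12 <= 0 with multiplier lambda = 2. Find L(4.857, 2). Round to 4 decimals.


Step 1: Evaluate f(x).
f(4.857) = 3*4.857^2 - 3*4.857 + 5 = 61.2003
Step 2: Evaluate g(x).
g(4.857) = 5*4.857 - 12 = 12.285
Step 3: Compute Lagrangian.
L = 61.2003 + 2*12.285 = 85.7703


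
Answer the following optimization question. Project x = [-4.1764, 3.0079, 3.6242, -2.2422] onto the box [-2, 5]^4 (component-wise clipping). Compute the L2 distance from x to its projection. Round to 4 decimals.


Project each component onto [-2, 5].
clip(-4.1764) = -2.0, clip(3.0079) = 3.0079, clip(3.6242) = 3.6242, clip(-2.2422) = -2.0
Projection = [-2.0, 3.0079, 3.6242, -2.0]
Squared diffs: [4.7367, 0.0, 0.0, 0.0587]
Distance = sqrt(4.7954) = 2.1898


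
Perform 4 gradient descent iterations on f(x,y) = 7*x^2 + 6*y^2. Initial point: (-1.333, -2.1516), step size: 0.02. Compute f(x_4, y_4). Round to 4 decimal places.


Gradient descent on f(x,y) = 7*x^2 + 6*y^2.
Starting point: (-1.333, -2.1516), alpha = 0.02
Step 1: grad_x = 2*7*-1.333 = -18.662, grad_y = 2*6*-2.1516 = -25.8192
  x_1 = -1.333 - 0.02*-18.662 = -0.9598
  y_1 = -2.1516 - 0.02*-25.8192 = -1.6352
Step 2: grad_x = 2*7*-0.9598 = -13.4366, grad_y = 2*6*-1.6352 = -19.6226
  x_2 = -0.9598 - 0.02*-13.4366 = -0.691
  y_2 = -1.6352 - 0.02*-19.6226 = -1.2428
Step 3: grad_x = 2*7*-0.691 = -9.6744, grad_y = 2*6*-1.2428 = -14.9132
  x_3 = -0.691 - 0.02*-9.6744 = -0.4975
  y_3 = -1.2428 - 0.02*-14.9132 = -0.9445
Step 4: grad_x = 2*7*-0.4975 = -6.9656, grad_y = 2*6*-0.9445 = -11.334
  x_4 = -0.4975 - 0.02*-6.9656 = -0.3582
  y_4 = -0.9445 - 0.02*-11.334 = -0.7178
f(-0.3582, -0.7178) = 7*(-0.3582)^2 + 6*(-0.7178)^2 = 3.9899
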